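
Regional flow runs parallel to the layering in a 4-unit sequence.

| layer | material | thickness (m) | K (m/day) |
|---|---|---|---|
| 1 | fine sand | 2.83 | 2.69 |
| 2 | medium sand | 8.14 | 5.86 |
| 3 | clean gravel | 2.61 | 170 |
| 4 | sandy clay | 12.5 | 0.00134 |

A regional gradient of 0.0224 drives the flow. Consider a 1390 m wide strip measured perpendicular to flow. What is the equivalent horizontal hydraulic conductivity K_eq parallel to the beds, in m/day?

19.1

Flow is parallel to layering, so each bed carries its own Darcy discharge and the transmissivities add.
Σ(K_i·b_i) = 2.69×2.83 + 5.86×8.14 + 170×2.61 + 0.00134×12.5 = 499.0 m²/day.
Total thickness b = 26.08 m, so K_eq = Σ(K_i·b_i)/b = 19.13 m/day.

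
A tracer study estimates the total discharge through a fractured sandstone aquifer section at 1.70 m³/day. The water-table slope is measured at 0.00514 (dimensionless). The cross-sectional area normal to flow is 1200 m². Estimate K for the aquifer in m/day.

Hydraulic gradient i = 0.00514.
From Q = K·A·i, K = Q / (A·i) = 1.70 / (1200 × 0.005140) = 0.2756 m/day.

0.276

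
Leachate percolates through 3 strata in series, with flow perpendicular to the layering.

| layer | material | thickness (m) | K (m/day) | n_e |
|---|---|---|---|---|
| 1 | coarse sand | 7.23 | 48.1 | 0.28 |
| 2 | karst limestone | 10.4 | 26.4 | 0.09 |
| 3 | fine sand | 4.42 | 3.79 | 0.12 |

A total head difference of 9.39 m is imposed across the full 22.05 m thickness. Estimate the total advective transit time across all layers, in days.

0.636

With flow normal to the layers, continuity requires the same specific discharge q through every layer.
Σ(b_i/K_i) = 7.23/48.1 + 10.4/26.4 + 4.42/3.79 = 1.710 d.
q = Δh / Σ(b_i/K_i) = 9.39 / 1.710 = 5.490 m/day.
In each layer the seepage velocity is v_i = q/n_i, so the layer transit time is t_i = b_i·n_i / q:
  layer 1 (coarse sand): t_1 = 7.23 × 0.28 / 5.490 = 0.3688 d
  layer 2 (karst limestone): t_2 = 10.4 × 0.09 / 5.490 = 0.1705 d
  layer 3 (fine sand): t_3 = 4.42 × 0.12 / 5.490 = 0.09662 d
Total t = Σ t_i = 0.6359 days.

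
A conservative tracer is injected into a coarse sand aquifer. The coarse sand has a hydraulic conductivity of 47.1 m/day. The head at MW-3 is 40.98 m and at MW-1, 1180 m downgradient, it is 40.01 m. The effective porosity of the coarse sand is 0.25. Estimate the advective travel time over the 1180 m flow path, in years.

Hydraulic gradient i = (40.98 − 40.01) / 1180 = 0.97 / 1180 = 0.0008220.
Darcy flux q = K · i = 47.10 × 0.0008220 = 0.03872 m/day.
Seepage velocity v = q / n_e = 0.03872 / 0.25 = 0.1549 m/day.
Travel time t = L / v = 1180 / 0.1549 = 7619 days = 20.86 years.

20.9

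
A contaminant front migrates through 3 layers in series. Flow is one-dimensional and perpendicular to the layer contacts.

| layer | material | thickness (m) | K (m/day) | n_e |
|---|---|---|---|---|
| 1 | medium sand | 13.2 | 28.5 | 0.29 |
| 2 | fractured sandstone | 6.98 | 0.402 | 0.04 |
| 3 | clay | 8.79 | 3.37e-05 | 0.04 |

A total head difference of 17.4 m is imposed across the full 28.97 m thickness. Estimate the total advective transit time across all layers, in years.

With flow normal to the layers, continuity requires the same specific discharge q through every layer.
Σ(b_i/K_i) = 13.2/28.5 + 6.98/0.402 + 8.79/3.37e-05 = 2.608e+05 d.
q = Δh / Σ(b_i/K_i) = 17.4 / 2.608e+05 = 6.671e-05 m/day.
In each layer the seepage velocity is v_i = q/n_i, so the layer transit time is t_i = b_i·n_i / q:
  layer 1 (medium sand): t_1 = 13.2 × 0.29 / 6.671e-05 = 57387 d
  layer 2 (fractured sandstone): t_2 = 6.98 × 0.04 / 6.671e-05 = 4186 d
  layer 3 (clay): t_3 = 8.79 × 0.04 / 6.671e-05 = 5271 d
Total t = Σ t_i = 66843 days = 183.0 years.

183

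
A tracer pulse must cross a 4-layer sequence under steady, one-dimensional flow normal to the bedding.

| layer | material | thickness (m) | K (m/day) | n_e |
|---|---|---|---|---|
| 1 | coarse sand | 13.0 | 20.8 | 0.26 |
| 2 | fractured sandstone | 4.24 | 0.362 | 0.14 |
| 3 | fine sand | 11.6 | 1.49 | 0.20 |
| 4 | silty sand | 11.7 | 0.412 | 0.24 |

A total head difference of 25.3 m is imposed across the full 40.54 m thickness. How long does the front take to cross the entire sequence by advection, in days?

With flow normal to the layers, continuity requires the same specific discharge q through every layer.
Σ(b_i/K_i) = 13.0/20.8 + 4.24/0.362 + 11.6/1.49 + 11.7/0.412 = 48.52 d.
q = Δh / Σ(b_i/K_i) = 25.3 / 48.52 = 0.5214 m/day.
In each layer the seepage velocity is v_i = q/n_i, so the layer transit time is t_i = b_i·n_i / q:
  layer 1 (coarse sand): t_1 = 13.0 × 0.26 / 0.5214 = 6.482 d
  layer 2 (fractured sandstone): t_2 = 4.24 × 0.14 / 0.5214 = 1.138 d
  layer 3 (fine sand): t_3 = 11.6 × 0.20 / 0.5214 = 4.449 d
  layer 4 (silty sand): t_4 = 11.7 × 0.24 / 0.5214 = 5.385 d
Total t = Σ t_i = 17.46 days.

17.5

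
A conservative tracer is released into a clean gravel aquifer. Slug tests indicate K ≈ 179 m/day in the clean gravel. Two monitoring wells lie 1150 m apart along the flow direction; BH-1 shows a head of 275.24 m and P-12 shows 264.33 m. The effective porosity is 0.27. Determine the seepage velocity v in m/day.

Hydraulic gradient i = (275.24 − 264.33) / 1150 = 10.91 / 1150 = 0.009487.
Darcy flux q = K · i = 179.0 × 0.009487 = 1.698 m/day.
Seepage velocity v = q / n_e = 1.698 / 0.27 = 6.290 m/day.

6.29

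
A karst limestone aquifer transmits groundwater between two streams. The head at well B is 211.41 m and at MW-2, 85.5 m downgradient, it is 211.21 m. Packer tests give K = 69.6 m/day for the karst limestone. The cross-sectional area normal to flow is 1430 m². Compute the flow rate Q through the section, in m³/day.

Hydraulic gradient i = (211.41 − 211.21) / 85.5 = 0.2 / 85.5 = 0.002339.
Darcy's law: Q = K · A · i = 69.60 × 1430 × 0.002339 = 232.8 m³/day.

233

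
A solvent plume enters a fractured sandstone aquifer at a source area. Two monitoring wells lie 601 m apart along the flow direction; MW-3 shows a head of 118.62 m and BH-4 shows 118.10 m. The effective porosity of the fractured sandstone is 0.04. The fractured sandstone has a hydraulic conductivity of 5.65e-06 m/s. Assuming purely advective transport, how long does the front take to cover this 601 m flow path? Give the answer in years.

Convert K: 5.65e-06 m/s × 86400 = 0.4882 m/day.
Hydraulic gradient i = (118.62 − 118.10) / 601 = 0.52 / 601 = 0.0008652.
Darcy flux q = K · i = 0.4882 × 0.0008652 = 0.0004224 m/day.
Seepage velocity v = q / n_e = 0.0004224 / 0.04 = 0.01056 m/day.
Travel time t = L / v = 601 / 0.01056 = 56917 days = 155.8 years.

156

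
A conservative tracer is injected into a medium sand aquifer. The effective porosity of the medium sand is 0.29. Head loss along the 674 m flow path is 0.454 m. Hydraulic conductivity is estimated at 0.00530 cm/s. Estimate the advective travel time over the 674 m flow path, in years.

Convert K: 0.00530 cm/s × 864 = 4.579 m/day.
Hydraulic gradient i = Δh / L = 0.454 / 674 = 0.0006736.
Darcy flux q = K · i = 4.579 × 0.0006736 = 0.003085 m/day.
Seepage velocity v = q / n_e = 0.003085 / 0.29 = 0.01064 m/day.
Travel time t = L / v = 674 / 0.01064 = 63368 days = 173.5 years.

173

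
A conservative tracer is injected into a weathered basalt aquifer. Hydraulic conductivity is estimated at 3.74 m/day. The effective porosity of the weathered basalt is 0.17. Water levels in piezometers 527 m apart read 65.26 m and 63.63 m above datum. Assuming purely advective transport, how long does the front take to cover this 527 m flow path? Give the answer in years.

Hydraulic gradient i = (65.26 − 63.63) / 527 = 1.63 / 527 = 0.003093.
Darcy flux q = K · i = 3.740 × 0.003093 = 0.01157 m/day.
Seepage velocity v = q / n_e = 0.01157 / 0.17 = 0.06805 m/day.
Travel time t = L / v = 527 / 0.06805 = 7745 days = 21.20 years.

21.2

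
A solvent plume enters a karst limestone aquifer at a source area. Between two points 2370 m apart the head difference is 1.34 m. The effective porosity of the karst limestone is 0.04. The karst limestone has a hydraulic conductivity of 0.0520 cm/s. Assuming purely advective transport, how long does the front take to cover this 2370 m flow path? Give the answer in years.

10.2

Convert K: 0.0520 cm/s × 864 = 44.93 m/day.
Hydraulic gradient i = Δh / L = 1.34 / 2370 = 0.0005654.
Darcy flux q = K · i = 44.93 × 0.0005654 = 0.02540 m/day.
Seepage velocity v = q / n_e = 0.02540 / 0.04 = 0.6351 m/day.
Travel time t = L / v = 2370 / 0.6351 = 3732 days = 10.22 years.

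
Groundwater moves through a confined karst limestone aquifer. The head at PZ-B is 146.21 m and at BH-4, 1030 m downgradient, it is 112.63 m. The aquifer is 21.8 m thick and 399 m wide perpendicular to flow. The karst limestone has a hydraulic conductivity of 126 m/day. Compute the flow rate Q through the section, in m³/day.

35700

Cross-sectional area A = 399 × 21.8 = 8698 m².
Hydraulic gradient i = (146.21 − 112.63) / 1030 = 33.58 / 1030 = 0.03260.
Darcy's law: Q = K · A · i = 126.0 × 8698 × 0.03260 = 35731 m³/day.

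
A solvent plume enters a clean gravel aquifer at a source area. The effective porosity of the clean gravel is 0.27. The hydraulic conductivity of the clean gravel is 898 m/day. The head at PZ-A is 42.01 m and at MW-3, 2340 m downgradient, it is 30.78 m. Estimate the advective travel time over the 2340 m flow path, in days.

147

Hydraulic gradient i = (42.01 − 30.78) / 2340 = 11.23 / 2340 = 0.004799.
Darcy flux q = K · i = 898.0 × 0.004799 = 4.310 m/day.
Seepage velocity v = q / n_e = 4.310 / 0.27 = 15.96 m/day.
Travel time t = L / v = 2340 / 15.96 = 146.6 days.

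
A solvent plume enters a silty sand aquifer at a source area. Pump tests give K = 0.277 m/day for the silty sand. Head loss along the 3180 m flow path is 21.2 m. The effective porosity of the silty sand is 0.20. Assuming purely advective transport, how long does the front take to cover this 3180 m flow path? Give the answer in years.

Hydraulic gradient i = Δh / L = 21.2 / 3180 = 0.006667.
Darcy flux q = K · i = 0.2770 × 0.006667 = 0.001847 m/day.
Seepage velocity v = q / n_e = 0.001847 / 0.20 = 0.009233 m/day.
Travel time t = L / v = 3180 / 0.009233 = 3.444e+05 days = 942.9 years.

943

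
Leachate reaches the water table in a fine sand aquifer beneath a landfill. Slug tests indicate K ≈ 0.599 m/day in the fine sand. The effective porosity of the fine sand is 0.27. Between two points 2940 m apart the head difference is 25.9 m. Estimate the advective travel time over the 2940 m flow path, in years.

Hydraulic gradient i = Δh / L = 25.9 / 2940 = 0.008810.
Darcy flux q = K · i = 0.5990 × 0.008810 = 0.005277 m/day.
Seepage velocity v = q / n_e = 0.005277 / 0.27 = 0.01954 m/day.
Travel time t = L / v = 2940 / 0.01954 = 1.504e+05 days = 411.9 years.

412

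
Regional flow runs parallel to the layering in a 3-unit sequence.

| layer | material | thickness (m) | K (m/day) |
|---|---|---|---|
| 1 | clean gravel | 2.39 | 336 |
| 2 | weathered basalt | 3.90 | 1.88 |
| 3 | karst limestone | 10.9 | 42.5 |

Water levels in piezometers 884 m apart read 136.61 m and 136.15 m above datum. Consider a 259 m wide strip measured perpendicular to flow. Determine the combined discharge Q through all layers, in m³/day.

Flow is parallel to layering, so each bed carries its own Darcy discharge and the transmissivities add.
Σ(K_i·b_i) = 336×2.39 + 1.88×3.90 + 42.5×10.9 = 1274 m²/day.
Hydraulic gradient i = (136.61 − 136.15) / 884 = 0.46 / 884 = 0.0005204.
Q = Σ(K_i·b_i) · W · i = 1274 × 259 × 0.0005204 = 171.7 m³/day.

172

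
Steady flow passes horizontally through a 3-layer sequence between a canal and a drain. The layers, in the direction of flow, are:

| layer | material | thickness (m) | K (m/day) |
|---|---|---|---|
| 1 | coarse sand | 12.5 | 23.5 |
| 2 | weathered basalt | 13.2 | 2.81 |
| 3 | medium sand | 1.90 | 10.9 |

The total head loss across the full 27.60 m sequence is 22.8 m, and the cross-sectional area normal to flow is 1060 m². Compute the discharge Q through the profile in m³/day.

Flow is perpendicular to layering, so the layers act in series and the equivalent K is the thickness-weighted harmonic mean.
Total thickness L = 12.5 + 13.2 + 1.90 = 27.60 m.
Σ(b_i/K_i) = 12.5/23.5 + 13.2/2.81 + 1.90/10.9 = 5.404 d.
K_eq = L / Σ(b_i/K_i) = 27.60 / 5.404 = 5.108 m/day.
Q = K_eq · A · (Δh/L) = 5.108 × 1060 × (22.8/27.60) = 4472 m³/day.

4470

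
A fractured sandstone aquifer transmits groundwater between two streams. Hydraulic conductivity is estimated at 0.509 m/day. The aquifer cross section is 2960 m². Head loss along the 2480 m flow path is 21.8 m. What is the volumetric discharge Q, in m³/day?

13.2

Hydraulic gradient i = Δh / L = 21.8 / 2480 = 0.008790.
Darcy's law: Q = K · A · i = 0.5090 × 2960 × 0.008790 = 13.24 m³/day.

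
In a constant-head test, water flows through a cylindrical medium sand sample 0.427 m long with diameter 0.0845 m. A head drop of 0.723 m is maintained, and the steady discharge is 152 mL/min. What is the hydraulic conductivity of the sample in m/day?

Cross-sectional area A = π·(d/2)² = π × (0.0845/2)² = 0.005608 m².
Convert discharge: 152 mL/min = 2.533e-06 m³/s.
Darcy's law rearranged: K = Q·L / (A·Δh) = 2.533e-06 × 0.427 / (0.005608 × 0.723) = 0.0002668 m/s = 23.05 m/day.

23.1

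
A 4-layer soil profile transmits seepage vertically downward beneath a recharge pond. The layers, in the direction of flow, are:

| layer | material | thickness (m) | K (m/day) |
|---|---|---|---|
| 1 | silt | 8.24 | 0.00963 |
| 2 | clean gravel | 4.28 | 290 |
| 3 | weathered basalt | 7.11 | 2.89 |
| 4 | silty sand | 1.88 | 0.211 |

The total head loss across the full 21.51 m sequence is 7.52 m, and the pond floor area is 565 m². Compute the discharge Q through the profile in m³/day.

4.90

Flow is perpendicular to layering, so the layers act in series and the equivalent K is the thickness-weighted harmonic mean.
Total thickness L = 8.24 + 4.28 + 7.11 + 1.88 = 21.51 m.
Σ(b_i/K_i) = 8.24/0.00963 + 4.28/290 + 7.11/2.89 + 1.88/0.211 = 867.0 d.
K_eq = L / Σ(b_i/K_i) = 21.51 / 867.0 = 0.02481 m/day.
Q = K_eq · A · (Δh/L) = 0.02481 × 565 × (7.52/21.51) = 4.900 m³/day.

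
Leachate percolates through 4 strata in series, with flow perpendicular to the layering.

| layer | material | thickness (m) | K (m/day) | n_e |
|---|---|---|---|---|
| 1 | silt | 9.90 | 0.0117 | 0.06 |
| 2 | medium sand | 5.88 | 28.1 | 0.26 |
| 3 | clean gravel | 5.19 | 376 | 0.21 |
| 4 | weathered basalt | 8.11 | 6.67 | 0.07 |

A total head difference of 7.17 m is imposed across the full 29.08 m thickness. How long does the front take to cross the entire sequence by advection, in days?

447

With flow normal to the layers, continuity requires the same specific discharge q through every layer.
Σ(b_i/K_i) = 9.90/0.0117 + 5.88/28.1 + 5.19/376 + 8.11/6.67 = 847.6 d.
q = Δh / Σ(b_i/K_i) = 7.17 / 847.6 = 0.008459 m/day.
In each layer the seepage velocity is v_i = q/n_i, so the layer transit time is t_i = b_i·n_i / q:
  layer 1 (silt): t_1 = 9.90 × 0.06 / 0.008459 = 70.22 d
  layer 2 (medium sand): t_2 = 5.88 × 0.26 / 0.008459 = 180.7 d
  layer 3 (clean gravel): t_3 = 5.19 × 0.21 / 0.008459 = 128.8 d
  layer 4 (weathered basalt): t_4 = 8.11 × 0.07 / 0.008459 = 67.11 d
Total t = Σ t_i = 446.9 days.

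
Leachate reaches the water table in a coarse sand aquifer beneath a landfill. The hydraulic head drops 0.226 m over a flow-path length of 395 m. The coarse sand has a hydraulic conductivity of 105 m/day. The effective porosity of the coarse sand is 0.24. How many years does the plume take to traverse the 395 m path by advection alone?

Hydraulic gradient i = Δh / L = 0.226 / 395 = 0.0005722.
Darcy flux q = K · i = 105.0 × 0.0005722 = 0.06008 m/day.
Seepage velocity v = q / n_e = 0.06008 / 0.24 = 0.2503 m/day.
Travel time t = L / v = 395 / 0.2503 = 1578 days = 4.320 years.

4.32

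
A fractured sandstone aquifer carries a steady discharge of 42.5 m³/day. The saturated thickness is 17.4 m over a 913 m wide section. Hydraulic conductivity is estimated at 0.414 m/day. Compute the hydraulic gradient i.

0.00646

Cross-sectional area A = 913 × 17.4 = 15886 m².
From Q = K·A·i, i = Q / (K·A) = 42.5 / (0.4140 × 15886) = 0.006462.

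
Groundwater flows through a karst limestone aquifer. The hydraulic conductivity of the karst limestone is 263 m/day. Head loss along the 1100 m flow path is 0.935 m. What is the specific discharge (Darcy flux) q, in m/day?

0.224

Hydraulic gradient i = Δh / L = 0.935 / 1100 = 0.0008500.
Specific discharge q = K · i = 263.0 × 0.0008500 = 0.2236 m/day.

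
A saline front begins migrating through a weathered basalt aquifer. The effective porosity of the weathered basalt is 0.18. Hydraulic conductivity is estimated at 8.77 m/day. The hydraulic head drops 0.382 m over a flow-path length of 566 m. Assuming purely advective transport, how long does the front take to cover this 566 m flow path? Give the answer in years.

47.1

Hydraulic gradient i = Δh / L = 0.382 / 566 = 0.0006749.
Darcy flux q = K · i = 8.770 × 0.0006749 = 0.005919 m/day.
Seepage velocity v = q / n_e = 0.005919 / 0.18 = 0.03288 m/day.
Travel time t = L / v = 566 / 0.03288 = 17212 days = 47.13 years.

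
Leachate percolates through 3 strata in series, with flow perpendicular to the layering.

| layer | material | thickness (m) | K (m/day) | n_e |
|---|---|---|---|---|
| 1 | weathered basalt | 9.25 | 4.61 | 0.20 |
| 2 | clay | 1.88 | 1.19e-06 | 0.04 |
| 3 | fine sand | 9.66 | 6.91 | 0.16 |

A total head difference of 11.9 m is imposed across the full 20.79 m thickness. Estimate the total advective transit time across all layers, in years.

With flow normal to the layers, continuity requires the same specific discharge q through every layer.
Σ(b_i/K_i) = 9.25/4.61 + 1.88/1.19e-06 + 9.66/6.91 = 1.580e+06 d.
q = Δh / Σ(b_i/K_i) = 11.9 / 1.580e+06 = 7.532e-06 m/day.
In each layer the seepage velocity is v_i = q/n_i, so the layer transit time is t_i = b_i·n_i / q:
  layer 1 (weathered basalt): t_1 = 9.25 × 0.20 / 7.532e-06 = 2.456e+05 d
  layer 2 (clay): t_2 = 1.88 × 0.04 / 7.532e-06 = 9983 d
  layer 3 (fine sand): t_3 = 9.66 × 0.16 / 7.532e-06 = 2.052e+05 d
Total t = Σ t_i = 4.608e+05 days = 1262 years.

1260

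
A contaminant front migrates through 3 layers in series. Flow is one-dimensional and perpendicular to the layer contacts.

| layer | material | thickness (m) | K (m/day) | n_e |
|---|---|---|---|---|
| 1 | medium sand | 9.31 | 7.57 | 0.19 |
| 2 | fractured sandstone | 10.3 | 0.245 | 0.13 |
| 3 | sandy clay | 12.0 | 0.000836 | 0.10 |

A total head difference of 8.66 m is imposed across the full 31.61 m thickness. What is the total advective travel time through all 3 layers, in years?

19.6

With flow normal to the layers, continuity requires the same specific discharge q through every layer.
Σ(b_i/K_i) = 9.31/7.57 + 10.3/0.245 + 12.0/0.000836 = 14397 d.
q = Δh / Σ(b_i/K_i) = 8.66 / 14397 = 0.0006015 m/day.
In each layer the seepage velocity is v_i = q/n_i, so the layer transit time is t_i = b_i·n_i / q:
  layer 1 (medium sand): t_1 = 9.31 × 0.19 / 0.0006015 = 2941 d
  layer 2 (fractured sandstone): t_2 = 10.3 × 0.13 / 0.0006015 = 2226 d
  layer 3 (sandy clay): t_3 = 12.0 × 0.10 / 0.0006015 = 1995 d
Total t = Σ t_i = 7162 days = 19.61 years.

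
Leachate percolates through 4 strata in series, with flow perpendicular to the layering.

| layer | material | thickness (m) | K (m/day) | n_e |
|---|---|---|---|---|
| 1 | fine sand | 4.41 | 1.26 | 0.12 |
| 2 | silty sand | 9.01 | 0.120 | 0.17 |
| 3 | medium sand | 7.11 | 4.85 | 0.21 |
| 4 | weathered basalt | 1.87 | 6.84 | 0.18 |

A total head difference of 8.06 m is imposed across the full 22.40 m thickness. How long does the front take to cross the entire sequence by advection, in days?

38.8

With flow normal to the layers, continuity requires the same specific discharge q through every layer.
Σ(b_i/K_i) = 4.41/1.26 + 9.01/0.120 + 7.11/4.85 + 1.87/6.84 = 80.32 d.
q = Δh / Σ(b_i/K_i) = 8.06 / 80.32 = 0.1003 m/day.
In each layer the seepage velocity is v_i = q/n_i, so the layer transit time is t_i = b_i·n_i / q:
  layer 1 (fine sand): t_1 = 4.41 × 0.12 / 0.1003 = 5.274 d
  layer 2 (silty sand): t_2 = 9.01 × 0.17 / 0.1003 = 15.26 d
  layer 3 (medium sand): t_3 = 7.11 × 0.21 / 0.1003 = 14.88 d
  layer 4 (weathered basalt): t_4 = 1.87 × 0.18 / 0.1003 = 3.354 d
Total t = Σ t_i = 38.77 days.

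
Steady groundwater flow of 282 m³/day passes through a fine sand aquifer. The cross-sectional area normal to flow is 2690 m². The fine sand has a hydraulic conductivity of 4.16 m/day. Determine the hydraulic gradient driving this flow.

From Q = K·A·i, i = Q / (K·A) = 282 / (4.160 × 2690) = 0.02520.

0.0252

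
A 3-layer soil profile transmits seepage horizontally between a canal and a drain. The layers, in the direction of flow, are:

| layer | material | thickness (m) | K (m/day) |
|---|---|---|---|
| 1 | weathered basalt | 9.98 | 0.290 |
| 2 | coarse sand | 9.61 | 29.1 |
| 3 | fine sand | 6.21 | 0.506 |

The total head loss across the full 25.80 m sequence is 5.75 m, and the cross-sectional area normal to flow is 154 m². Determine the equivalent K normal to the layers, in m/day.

0.549

Flow is perpendicular to layering, so the layers act in series and the equivalent K is the thickness-weighted harmonic mean.
Total thickness L = 9.98 + 9.61 + 6.21 = 25.80 m.
Σ(b_i/K_i) = 9.98/0.290 + 9.61/29.1 + 6.21/0.506 = 47.02 d.
K_eq = L / Σ(b_i/K_i) = 25.80 / 47.02 = 0.5487 m/day.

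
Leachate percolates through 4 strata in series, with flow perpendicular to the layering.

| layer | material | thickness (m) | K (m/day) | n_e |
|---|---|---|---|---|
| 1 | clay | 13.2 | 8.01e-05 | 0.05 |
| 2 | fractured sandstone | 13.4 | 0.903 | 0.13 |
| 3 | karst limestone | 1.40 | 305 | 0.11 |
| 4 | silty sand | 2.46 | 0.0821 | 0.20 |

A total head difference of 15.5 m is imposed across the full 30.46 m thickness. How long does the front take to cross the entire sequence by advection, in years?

With flow normal to the layers, continuity requires the same specific discharge q through every layer.
Σ(b_i/K_i) = 13.2/8.01e-05 + 13.4/0.903 + 1.40/305 + 2.46/0.0821 = 1.648e+05 d.
q = Δh / Σ(b_i/K_i) = 15.5 / 1.648e+05 = 9.403e-05 m/day.
In each layer the seepage velocity is v_i = q/n_i, so the layer transit time is t_i = b_i·n_i / q:
  layer 1 (clay): t_1 = 13.2 × 0.05 / 9.403e-05 = 7019 d
  layer 2 (fractured sandstone): t_2 = 13.4 × 0.13 / 9.403e-05 = 18526 d
  layer 3 (karst limestone): t_3 = 1.40 × 0.11 / 9.403e-05 = 1638 d
  layer 4 (silty sand): t_4 = 2.46 × 0.20 / 9.403e-05 = 5232 d
Total t = Σ t_i = 32415 days = 88.75 years.

88.7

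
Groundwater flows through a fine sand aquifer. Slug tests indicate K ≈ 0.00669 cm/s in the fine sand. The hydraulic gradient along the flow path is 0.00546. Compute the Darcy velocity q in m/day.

0.0316

Convert K: 0.00669 cm/s × 864 = 5.780 m/day.
Hydraulic gradient i = 0.00546.
Specific discharge q = K · i = 5.780 × 0.005460 = 0.03156 m/day.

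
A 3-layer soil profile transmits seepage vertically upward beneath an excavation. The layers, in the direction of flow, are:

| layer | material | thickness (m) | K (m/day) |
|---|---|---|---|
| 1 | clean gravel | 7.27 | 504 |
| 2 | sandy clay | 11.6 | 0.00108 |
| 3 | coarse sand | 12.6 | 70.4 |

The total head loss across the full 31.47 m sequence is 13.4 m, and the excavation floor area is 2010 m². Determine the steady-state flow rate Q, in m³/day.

Flow is perpendicular to layering, so the layers act in series and the equivalent K is the thickness-weighted harmonic mean.
Total thickness L = 7.27 + 11.6 + 12.6 = 31.47 m.
Σ(b_i/K_i) = 7.27/504 + 11.6/0.00108 + 12.6/70.4 = 10741 d.
K_eq = L / Σ(b_i/K_i) = 31.47 / 10741 = 0.002930 m/day.
Q = K_eq · A · (Δh/L) = 0.002930 × 2010 × (13.4/31.47) = 2.508 m³/day.

2.51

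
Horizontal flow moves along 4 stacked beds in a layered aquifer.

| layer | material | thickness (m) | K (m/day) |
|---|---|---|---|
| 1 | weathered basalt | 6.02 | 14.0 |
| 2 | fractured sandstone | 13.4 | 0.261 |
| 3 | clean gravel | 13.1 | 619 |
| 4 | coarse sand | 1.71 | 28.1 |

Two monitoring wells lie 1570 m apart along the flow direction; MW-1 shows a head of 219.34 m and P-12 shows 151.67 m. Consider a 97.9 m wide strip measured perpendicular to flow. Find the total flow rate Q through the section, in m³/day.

34800

Flow is parallel to layering, so each bed carries its own Darcy discharge and the transmissivities add.
Σ(K_i·b_i) = 14.0×6.02 + 0.261×13.4 + 619×13.1 + 28.1×1.71 = 8245 m²/day.
Hydraulic gradient i = (219.34 − 151.67) / 1570 = 67.67 / 1570 = 0.04310.
Q = Σ(K_i·b_i) · W · i = 8245 × 97.9 × 0.04310 = 34790 m³/day.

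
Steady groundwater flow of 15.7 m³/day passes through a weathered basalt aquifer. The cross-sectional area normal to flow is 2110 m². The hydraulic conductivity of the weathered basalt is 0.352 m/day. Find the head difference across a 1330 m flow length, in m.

From Q = K·A·i, i = Q / (K·A) = 15.7 / (0.3520 × 2110) = 0.02114.
Head loss Δh = i · L = 0.02114 × 1330 = 28.11 m.

28.1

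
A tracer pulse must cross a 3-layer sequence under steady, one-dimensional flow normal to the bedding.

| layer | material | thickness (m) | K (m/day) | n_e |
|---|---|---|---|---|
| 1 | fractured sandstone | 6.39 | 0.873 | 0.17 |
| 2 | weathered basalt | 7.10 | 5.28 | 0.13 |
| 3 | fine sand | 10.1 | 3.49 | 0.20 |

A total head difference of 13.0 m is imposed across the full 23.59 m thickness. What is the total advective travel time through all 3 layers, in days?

With flow normal to the layers, continuity requires the same specific discharge q through every layer.
Σ(b_i/K_i) = 6.39/0.873 + 7.10/5.28 + 10.1/3.49 = 11.56 d.
q = Δh / Σ(b_i/K_i) = 13.0 / 11.56 = 1.125 m/day.
In each layer the seepage velocity is v_i = q/n_i, so the layer transit time is t_i = b_i·n_i / q:
  layer 1 (fractured sandstone): t_1 = 6.39 × 0.17 / 1.125 = 0.9658 d
  layer 2 (weathered basalt): t_2 = 7.10 × 0.13 / 1.125 = 0.8206 d
  layer 3 (fine sand): t_3 = 10.1 × 0.20 / 1.125 = 1.796 d
Total t = Σ t_i = 3.582 days.

3.58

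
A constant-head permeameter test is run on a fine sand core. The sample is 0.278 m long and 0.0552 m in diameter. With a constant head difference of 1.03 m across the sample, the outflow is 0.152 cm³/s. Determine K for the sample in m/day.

Cross-sectional area A = π·(d/2)² = π × (0.0552/2)² = 0.002393 m².
Convert discharge: 0.152 cm³/s = 1.520e-07 m³/s.
Darcy's law rearranged: K = Q·L / (A·Δh) = 1.520e-07 × 0.278 / (0.002393 × 1.03) = 1.714e-05 m/s = 1.481 m/day.

1.48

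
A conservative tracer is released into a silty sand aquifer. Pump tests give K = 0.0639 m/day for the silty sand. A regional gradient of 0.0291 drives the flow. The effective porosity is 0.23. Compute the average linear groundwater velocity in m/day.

0.00808

Hydraulic gradient i = 0.0291.
Darcy flux q = K · i = 0.06390 × 0.02910 = 0.001859 m/day.
Seepage velocity v = q / n_e = 0.001859 / 0.23 = 0.008085 m/day.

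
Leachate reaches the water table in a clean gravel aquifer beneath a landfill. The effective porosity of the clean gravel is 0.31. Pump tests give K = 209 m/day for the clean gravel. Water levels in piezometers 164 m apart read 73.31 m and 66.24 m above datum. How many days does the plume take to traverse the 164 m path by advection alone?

5.64

Hydraulic gradient i = (73.31 − 66.24) / 164 = 7.07 / 164 = 0.04311.
Darcy flux q = K · i = 209.0 × 0.04311 = 9.010 m/day.
Seepage velocity v = q / n_e = 9.010 / 0.31 = 29.06 m/day.
Travel time t = L / v = 164 / 29.06 = 5.643 days.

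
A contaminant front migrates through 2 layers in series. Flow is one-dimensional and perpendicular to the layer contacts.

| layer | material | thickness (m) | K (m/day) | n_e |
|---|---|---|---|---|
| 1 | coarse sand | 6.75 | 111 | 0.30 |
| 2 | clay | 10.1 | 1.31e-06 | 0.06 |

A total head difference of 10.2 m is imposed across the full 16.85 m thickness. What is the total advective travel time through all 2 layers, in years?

With flow normal to the layers, continuity requires the same specific discharge q through every layer.
Σ(b_i/K_i) = 6.75/111 + 10.1/1.31e-06 = 7.710e+06 d.
q = Δh / Σ(b_i/K_i) = 10.2 / 7.710e+06 = 1.323e-06 m/day.
In each layer the seepage velocity is v_i = q/n_i, so the layer transit time is t_i = b_i·n_i / q:
  layer 1 (coarse sand): t_1 = 6.75 × 0.30 / 1.323e-06 = 1.531e+06 d
  layer 2 (clay): t_2 = 10.1 × 0.06 / 1.323e-06 = 4.581e+05 d
Total t = Σ t_i = 1.989e+06 days = 5445 years.

5440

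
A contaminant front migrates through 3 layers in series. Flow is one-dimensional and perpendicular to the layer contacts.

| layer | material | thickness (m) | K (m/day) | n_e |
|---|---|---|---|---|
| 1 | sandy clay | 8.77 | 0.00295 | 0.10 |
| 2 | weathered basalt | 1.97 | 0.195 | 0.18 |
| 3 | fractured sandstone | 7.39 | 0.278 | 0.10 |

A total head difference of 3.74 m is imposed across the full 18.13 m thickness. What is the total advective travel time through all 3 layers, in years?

4.34

With flow normal to the layers, continuity requires the same specific discharge q through every layer.
Σ(b_i/K_i) = 8.77/0.00295 + 1.97/0.195 + 7.39/0.278 = 3010 d.
q = Δh / Σ(b_i/K_i) = 3.74 / 3010 = 0.001243 m/day.
In each layer the seepage velocity is v_i = q/n_i, so the layer transit time is t_i = b_i·n_i / q:
  layer 1 (sandy clay): t_1 = 8.77 × 0.10 / 0.001243 = 705.7 d
  layer 2 (weathered basalt): t_2 = 1.97 × 0.18 / 0.001243 = 285.3 d
  layer 3 (fractured sandstone): t_3 = 7.39 × 0.10 / 0.001243 = 594.7 d
Total t = Σ t_i = 1586 days = 4.342 years.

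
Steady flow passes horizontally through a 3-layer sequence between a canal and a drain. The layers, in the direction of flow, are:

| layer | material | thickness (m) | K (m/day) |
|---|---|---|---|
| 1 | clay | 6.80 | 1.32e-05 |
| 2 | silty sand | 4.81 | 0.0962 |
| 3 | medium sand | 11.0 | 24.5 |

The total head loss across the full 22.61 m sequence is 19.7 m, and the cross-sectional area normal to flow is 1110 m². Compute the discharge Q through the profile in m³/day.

0.0424

Flow is perpendicular to layering, so the layers act in series and the equivalent K is the thickness-weighted harmonic mean.
Total thickness L = 6.80 + 4.81 + 11.0 = 22.61 m.
Σ(b_i/K_i) = 6.80/1.32e-05 + 4.81/0.0962 + 11.0/24.5 = 5.152e+05 d.
K_eq = L / Σ(b_i/K_i) = 22.61 / 5.152e+05 = 4.389e-05 m/day.
Q = K_eq · A · (Δh/L) = 4.389e-05 × 1110 × (19.7/22.61) = 0.04244 m³/day.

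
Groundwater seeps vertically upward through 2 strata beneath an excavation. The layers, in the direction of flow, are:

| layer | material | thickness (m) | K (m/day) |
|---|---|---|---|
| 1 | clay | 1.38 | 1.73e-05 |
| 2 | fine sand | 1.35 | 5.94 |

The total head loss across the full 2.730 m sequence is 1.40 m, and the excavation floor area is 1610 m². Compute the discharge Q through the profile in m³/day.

Flow is perpendicular to layering, so the layers act in series and the equivalent K is the thickness-weighted harmonic mean.
Total thickness L = 1.38 + 1.35 = 2.730 m.
Σ(b_i/K_i) = 1.38/1.73e-05 + 1.35/5.94 = 79769 d.
K_eq = L / Σ(b_i/K_i) = 2.730 / 79769 = 3.422e-05 m/day.
Q = K_eq · A · (Δh/L) = 3.422e-05 × 1610 × (1.40/2.730) = 0.02826 m³/day.

0.0283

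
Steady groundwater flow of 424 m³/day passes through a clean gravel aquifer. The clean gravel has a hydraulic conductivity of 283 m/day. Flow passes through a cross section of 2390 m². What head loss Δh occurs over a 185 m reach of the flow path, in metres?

0.116

From Q = K·A·i, i = Q / (K·A) = 424 / (283.0 × 2390) = 0.0006269.
Head loss Δh = i · L = 0.0006269 × 185 = 0.1160 m.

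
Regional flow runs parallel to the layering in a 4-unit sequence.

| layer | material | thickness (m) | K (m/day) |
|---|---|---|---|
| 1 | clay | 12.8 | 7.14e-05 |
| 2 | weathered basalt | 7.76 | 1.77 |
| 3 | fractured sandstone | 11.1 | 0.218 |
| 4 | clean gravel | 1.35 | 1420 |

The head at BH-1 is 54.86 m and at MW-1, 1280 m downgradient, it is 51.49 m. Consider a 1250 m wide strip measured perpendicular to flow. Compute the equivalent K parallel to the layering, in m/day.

Flow is parallel to layering, so each bed carries its own Darcy discharge and the transmissivities add.
Σ(K_i·b_i) = 7.14e-05×12.8 + 1.77×7.76 + 0.218×11.1 + 1420×1.35 = 1933 m²/day.
Total thickness b = 33.01 m, so K_eq = Σ(K_i·b_i)/b = 58.56 m/day.

58.6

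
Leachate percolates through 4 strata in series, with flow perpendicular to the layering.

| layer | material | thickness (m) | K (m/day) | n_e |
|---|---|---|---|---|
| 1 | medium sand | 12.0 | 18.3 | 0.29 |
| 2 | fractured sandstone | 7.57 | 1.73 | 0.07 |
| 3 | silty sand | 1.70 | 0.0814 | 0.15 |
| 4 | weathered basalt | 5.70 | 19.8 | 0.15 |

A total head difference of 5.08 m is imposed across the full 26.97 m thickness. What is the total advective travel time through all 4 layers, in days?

With flow normal to the layers, continuity requires the same specific discharge q through every layer.
Σ(b_i/K_i) = 12.0/18.3 + 7.57/1.73 + 1.70/0.0814 + 5.70/19.8 = 26.20 d.
q = Δh / Σ(b_i/K_i) = 5.08 / 26.20 = 0.1939 m/day.
In each layer the seepage velocity is v_i = q/n_i, so the layer transit time is t_i = b_i·n_i / q:
  layer 1 (medium sand): t_1 = 12.0 × 0.29 / 0.1939 = 17.95 d
  layer 2 (fractured sandstone): t_2 = 7.57 × 0.07 / 0.1939 = 2.733 d
  layer 3 (silty sand): t_3 = 1.70 × 0.15 / 0.1939 = 1.315 d
  layer 4 (weathered basalt): t_4 = 5.70 × 0.15 / 0.1939 = 4.410 d
Total t = Σ t_i = 26.41 days.

26.4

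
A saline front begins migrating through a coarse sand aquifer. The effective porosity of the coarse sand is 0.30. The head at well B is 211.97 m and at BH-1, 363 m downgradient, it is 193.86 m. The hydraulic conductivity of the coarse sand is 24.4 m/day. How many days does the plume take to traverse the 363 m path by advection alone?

Hydraulic gradient i = (211.97 − 193.86) / 363 = 18.11 / 363 = 0.04989.
Darcy flux q = K · i = 24.40 × 0.04989 = 1.217 m/day.
Seepage velocity v = q / n_e = 1.217 / 0.30 = 4.058 m/day.
Travel time t = L / v = 363 / 4.058 = 89.46 days.

89.5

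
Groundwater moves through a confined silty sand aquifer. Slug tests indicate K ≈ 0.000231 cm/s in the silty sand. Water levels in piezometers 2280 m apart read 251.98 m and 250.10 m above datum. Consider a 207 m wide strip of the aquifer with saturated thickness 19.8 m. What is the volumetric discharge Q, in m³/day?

Convert K: 0.000231 cm/s × 864 = 0.1996 m/day.
Cross-sectional area A = 207 × 19.8 = 4099 m².
Hydraulic gradient i = (251.98 − 250.10) / 2280 = 1.88 / 2280 = 0.0008246.
Darcy's law: Q = K · A · i = 0.1996 × 4099 × 0.0008246 = 0.6745 m³/day.

0.675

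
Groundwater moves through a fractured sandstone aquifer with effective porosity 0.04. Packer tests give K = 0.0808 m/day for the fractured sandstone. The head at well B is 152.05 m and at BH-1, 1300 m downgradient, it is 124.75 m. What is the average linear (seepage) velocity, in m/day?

Hydraulic gradient i = (152.05 − 124.75) / 1300 = 27.3 / 1300 = 0.02100.
Darcy flux q = K · i = 0.08080 × 0.02100 = 0.001697 m/day.
Seepage velocity v = q / n_e = 0.001697 / 0.04 = 0.04242 m/day.

0.0424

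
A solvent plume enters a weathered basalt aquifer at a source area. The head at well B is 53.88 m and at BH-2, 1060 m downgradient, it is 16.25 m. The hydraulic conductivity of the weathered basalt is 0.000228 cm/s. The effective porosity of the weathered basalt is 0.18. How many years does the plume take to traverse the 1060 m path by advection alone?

74.7

Convert K: 0.000228 cm/s × 864 = 0.1970 m/day.
Hydraulic gradient i = (53.88 − 16.25) / 1060 = 37.63 / 1060 = 0.03550.
Darcy flux q = K · i = 0.1970 × 0.03550 = 0.006993 m/day.
Seepage velocity v = q / n_e = 0.006993 / 0.18 = 0.03885 m/day.
Travel time t = L / v = 1060 / 0.03885 = 27284 days = 74.70 years.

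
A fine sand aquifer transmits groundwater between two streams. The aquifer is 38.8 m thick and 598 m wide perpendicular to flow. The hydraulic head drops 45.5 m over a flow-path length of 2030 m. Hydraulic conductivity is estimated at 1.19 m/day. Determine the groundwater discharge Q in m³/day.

Cross-sectional area A = 598 × 38.8 = 23202 m².
Hydraulic gradient i = Δh / L = 45.5 / 2030 = 0.02241.
Darcy's law: Q = K · A · i = 1.190 × 23202 × 0.02241 = 618.9 m³/day.

619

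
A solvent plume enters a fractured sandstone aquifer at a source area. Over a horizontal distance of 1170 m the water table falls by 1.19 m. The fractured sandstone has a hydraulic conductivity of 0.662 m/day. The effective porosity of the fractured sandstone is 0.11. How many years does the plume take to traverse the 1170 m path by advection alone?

Hydraulic gradient i = Δh / L = 1.19 / 1170 = 0.001017.
Darcy flux q = K · i = 0.6620 × 0.001017 = 0.0006733 m/day.
Seepage velocity v = q / n_e = 0.0006733 / 0.11 = 0.006121 m/day.
Travel time t = L / v = 1170 / 0.006121 = 1.911e+05 days = 523.3 years.

523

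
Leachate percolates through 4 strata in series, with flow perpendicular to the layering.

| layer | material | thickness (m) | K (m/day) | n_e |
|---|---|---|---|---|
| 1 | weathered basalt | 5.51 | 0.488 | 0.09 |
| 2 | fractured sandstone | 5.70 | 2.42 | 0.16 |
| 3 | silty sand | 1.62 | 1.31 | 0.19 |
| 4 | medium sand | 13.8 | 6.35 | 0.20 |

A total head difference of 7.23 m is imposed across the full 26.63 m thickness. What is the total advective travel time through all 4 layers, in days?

With flow normal to the layers, continuity requires the same specific discharge q through every layer.
Σ(b_i/K_i) = 5.51/0.488 + 5.70/2.42 + 1.62/1.31 + 13.8/6.35 = 17.06 d.
q = Δh / Σ(b_i/K_i) = 7.23 / 17.06 = 0.4239 m/day.
In each layer the seepage velocity is v_i = q/n_i, so the layer transit time is t_i = b_i·n_i / q:
  layer 1 (weathered basalt): t_1 = 5.51 × 0.09 / 0.4239 = 1.170 d
  layer 2 (fractured sandstone): t_2 = 5.70 × 0.16 / 0.4239 = 2.151 d
  layer 3 (silty sand): t_3 = 1.62 × 0.19 / 0.4239 = 0.7261 d
  layer 4 (medium sand): t_4 = 13.8 × 0.20 / 0.4239 = 6.511 d
Total t = Σ t_i = 10.56 days.

10.6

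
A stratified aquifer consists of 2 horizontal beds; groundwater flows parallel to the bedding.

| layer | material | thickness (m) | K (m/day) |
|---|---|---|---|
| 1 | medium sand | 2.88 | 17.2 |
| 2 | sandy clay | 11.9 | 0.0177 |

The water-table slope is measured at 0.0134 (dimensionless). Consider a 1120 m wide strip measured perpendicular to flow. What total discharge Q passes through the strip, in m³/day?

747

Flow is parallel to layering, so each bed carries its own Darcy discharge and the transmissivities add.
Σ(K_i·b_i) = 17.2×2.88 + 0.0177×11.9 = 49.75 m²/day.
Hydraulic gradient i = 0.0134.
Q = Σ(K_i·b_i) · W · i = 49.75 × 1120 × 0.01340 = 746.6 m³/day.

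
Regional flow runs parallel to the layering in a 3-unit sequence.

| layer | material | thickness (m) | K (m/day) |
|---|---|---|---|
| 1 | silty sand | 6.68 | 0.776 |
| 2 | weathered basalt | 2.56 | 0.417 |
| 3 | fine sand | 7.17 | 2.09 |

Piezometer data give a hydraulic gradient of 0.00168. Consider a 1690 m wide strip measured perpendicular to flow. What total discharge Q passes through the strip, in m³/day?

Flow is parallel to layering, so each bed carries its own Darcy discharge and the transmissivities add.
Σ(K_i·b_i) = 0.776×6.68 + 0.417×2.56 + 2.09×7.17 = 21.24 m²/day.
Hydraulic gradient i = 0.00168.
Q = Σ(K_i·b_i) · W · i = 21.24 × 1690 × 0.001680 = 60.29 m³/day.

60.3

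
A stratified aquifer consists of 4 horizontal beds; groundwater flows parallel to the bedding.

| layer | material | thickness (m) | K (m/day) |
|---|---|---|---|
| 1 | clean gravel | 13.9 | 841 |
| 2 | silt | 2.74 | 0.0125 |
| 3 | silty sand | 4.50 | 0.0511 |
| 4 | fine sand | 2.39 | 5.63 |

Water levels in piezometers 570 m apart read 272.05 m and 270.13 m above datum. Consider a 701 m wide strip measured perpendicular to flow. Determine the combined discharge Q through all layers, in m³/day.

27600

Flow is parallel to layering, so each bed carries its own Darcy discharge and the transmissivities add.
Σ(K_i·b_i) = 841×13.9 + 0.0125×2.74 + 0.0511×4.50 + 5.63×2.39 = 11704 m²/day.
Hydraulic gradient i = (272.05 − 270.13) / 570 = 1.92 / 570 = 0.003368.
Q = Σ(K_i·b_i) · W · i = 11704 × 701 × 0.003368 = 27635 m³/day.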